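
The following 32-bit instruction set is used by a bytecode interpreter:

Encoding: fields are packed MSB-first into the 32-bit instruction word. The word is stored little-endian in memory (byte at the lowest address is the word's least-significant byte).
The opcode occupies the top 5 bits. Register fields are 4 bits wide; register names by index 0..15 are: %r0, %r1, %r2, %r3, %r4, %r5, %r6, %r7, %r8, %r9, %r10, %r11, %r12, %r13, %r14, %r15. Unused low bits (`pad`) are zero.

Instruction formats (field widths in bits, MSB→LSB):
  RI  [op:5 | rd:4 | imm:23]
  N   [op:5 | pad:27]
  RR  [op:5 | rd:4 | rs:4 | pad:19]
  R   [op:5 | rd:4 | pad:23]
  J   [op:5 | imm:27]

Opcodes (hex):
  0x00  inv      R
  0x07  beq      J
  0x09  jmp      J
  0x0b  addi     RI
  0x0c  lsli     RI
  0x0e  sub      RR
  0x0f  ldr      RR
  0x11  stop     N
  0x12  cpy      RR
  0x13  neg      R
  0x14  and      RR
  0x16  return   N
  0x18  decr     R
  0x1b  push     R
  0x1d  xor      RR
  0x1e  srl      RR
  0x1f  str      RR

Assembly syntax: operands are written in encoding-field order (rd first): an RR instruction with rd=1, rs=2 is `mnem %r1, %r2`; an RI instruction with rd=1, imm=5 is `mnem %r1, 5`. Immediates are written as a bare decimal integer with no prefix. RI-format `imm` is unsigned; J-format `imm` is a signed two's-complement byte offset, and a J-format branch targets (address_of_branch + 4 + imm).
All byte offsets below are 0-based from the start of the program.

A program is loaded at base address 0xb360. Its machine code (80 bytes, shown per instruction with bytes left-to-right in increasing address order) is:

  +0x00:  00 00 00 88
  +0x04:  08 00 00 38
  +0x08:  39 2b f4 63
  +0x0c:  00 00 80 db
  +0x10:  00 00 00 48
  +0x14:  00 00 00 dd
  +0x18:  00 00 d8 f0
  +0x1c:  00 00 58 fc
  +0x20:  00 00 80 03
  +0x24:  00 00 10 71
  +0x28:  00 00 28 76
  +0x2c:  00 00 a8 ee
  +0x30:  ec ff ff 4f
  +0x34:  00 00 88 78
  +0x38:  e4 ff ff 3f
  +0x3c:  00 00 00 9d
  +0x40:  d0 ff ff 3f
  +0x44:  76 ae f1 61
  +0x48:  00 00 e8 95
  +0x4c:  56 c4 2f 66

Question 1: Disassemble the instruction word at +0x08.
lsli %r7, 7613241

+0x08: 39 2b f4 63 ⇒ word 0x63f42b39 (little)
  top 5b → 0xc → lsli [RI]
  rd: (w>>23)&0xf=0x7 → %r7
  imm: (w>>0)&0x7fffff=0x742b39 → 7613241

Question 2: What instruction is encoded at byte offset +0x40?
off 0x40: read d0 ff ff 3f as little → 0x3fffffd0
  top 5b → 0x7 → beq [J]
  [26:0] imm=134217680 (s27→-48) = -48

beq -48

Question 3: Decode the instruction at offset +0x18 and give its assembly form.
+0x18: 00 00 d8 f0 ⇒ word 0xf0d80000 (little)
  opcode bits[31:27]=0x1e: srl/RR
  rd: (w>>23)&0xf=0x1 → %r1
  rs: (w>>19)&0xf=0xb → %r11

srl %r1, %r11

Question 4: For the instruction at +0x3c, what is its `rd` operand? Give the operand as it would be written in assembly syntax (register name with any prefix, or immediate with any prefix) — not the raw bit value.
%r10

@+3c  little-endian(00 00 00 9d) = 0x9d000000
  op=0x9d000000>>27=0x13 ⇒ neg (R)
  rd: (w>>23)&0xf=0xa → %r10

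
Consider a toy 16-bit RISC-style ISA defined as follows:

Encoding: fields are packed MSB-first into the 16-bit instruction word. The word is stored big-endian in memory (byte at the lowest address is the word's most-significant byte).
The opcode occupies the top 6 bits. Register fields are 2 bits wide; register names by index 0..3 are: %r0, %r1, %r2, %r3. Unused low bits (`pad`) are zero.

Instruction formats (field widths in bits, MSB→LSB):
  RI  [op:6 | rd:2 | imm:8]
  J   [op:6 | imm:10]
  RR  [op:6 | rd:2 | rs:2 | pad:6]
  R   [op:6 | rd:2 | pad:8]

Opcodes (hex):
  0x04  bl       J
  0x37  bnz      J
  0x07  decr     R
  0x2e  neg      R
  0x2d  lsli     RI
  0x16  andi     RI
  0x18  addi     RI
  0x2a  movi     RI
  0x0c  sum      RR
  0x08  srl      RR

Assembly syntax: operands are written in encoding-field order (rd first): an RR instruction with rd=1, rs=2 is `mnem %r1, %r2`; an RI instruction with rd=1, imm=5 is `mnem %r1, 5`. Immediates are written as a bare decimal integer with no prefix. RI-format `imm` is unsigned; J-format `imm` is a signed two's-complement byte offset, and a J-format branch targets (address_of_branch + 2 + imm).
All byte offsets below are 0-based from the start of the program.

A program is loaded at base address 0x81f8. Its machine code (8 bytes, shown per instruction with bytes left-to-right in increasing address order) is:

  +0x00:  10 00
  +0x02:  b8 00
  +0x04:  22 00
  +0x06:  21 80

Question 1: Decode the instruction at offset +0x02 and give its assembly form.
@+02  big-endian(b8 00) = 0xb800
  top 6b → 0x2e → neg [R]
  rd: (w>>8)&0x3=0x0 → %r0

neg %r0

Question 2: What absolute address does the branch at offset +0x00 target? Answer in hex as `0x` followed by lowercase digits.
0x81fa

+0x00: 10 00 ⇒ word 0x1000 (big)
  opcode bits[15:10]=0x4: bl/J
  [9:0] imm=0 = 0
  target = base 0x81f8 + off 0x00 + 2 + imm 0 = 0x81fa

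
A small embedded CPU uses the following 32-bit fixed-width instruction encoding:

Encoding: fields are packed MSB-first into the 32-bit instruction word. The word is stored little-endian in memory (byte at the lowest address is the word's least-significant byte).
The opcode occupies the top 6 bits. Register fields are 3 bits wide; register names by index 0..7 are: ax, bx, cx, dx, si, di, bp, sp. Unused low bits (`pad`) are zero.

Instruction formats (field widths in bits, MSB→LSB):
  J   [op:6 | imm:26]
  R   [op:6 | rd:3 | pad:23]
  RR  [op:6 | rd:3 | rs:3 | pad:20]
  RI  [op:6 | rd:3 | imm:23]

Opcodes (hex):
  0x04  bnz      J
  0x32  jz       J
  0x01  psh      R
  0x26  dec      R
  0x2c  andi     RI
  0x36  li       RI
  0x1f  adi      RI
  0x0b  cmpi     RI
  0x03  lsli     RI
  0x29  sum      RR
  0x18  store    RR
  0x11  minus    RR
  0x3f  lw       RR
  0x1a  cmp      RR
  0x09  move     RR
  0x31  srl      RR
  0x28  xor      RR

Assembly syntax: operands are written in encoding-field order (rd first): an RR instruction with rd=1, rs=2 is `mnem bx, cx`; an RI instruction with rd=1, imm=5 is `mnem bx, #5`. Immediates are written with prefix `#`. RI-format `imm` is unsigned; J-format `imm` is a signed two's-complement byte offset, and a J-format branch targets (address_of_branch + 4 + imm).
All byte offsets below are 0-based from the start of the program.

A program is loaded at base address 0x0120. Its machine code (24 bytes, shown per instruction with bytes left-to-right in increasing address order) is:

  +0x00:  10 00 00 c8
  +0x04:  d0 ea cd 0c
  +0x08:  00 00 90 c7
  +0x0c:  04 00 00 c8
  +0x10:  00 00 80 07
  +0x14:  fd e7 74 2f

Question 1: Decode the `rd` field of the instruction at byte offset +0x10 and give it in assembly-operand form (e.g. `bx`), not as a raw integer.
[10] 00 00 80 07 → 0x07800000
  op=0x07800000>>26=0x1 ⇒ psh (R)
  rd@[25:23]=0x7 ⇒ sp

sp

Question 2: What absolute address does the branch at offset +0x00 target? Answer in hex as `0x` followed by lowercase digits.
0x0134

[00] 10 00 00 c8 → 0xc8000010
  op=0xc8000010>>26=0x32 ⇒ jz (J)
  imm@[25:0]=0x10 ⇒ #16
  target = base 0x0120 + off 0x00 + 4 + imm 16 = 0x0134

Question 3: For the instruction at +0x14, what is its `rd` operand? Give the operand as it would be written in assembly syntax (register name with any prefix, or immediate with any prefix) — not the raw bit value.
bp

+0x14: fd e7 74 2f ⇒ word 0x2f74e7fd (little)
  opcode bits[31:26]=0xb: cmpi/RI
  rd@[25:23]=0x6 ⇒ bp
  imm@[22:0]=0x74e7fd ⇒ #7661565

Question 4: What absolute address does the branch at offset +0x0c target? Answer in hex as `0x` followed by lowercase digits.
0x0134

+0x0c: 04 00 00 c8 ⇒ word 0xc8000004 (little)
  op=0xc8000004>>26=0x32 ⇒ jz (J)
  imm: (w>>0)&0x3ffffff=0x4 → #4
  target = base 0x0120 + off 0x0c + 4 + imm 4 = 0x0134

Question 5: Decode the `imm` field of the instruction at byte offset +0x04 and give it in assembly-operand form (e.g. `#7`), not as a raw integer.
#5106384

[04] d0 ea cd 0c → 0x0ccdead0
  opcode bits[31:26]=0x3: lsli/RI
  rd: (w>>23)&0x7=0x1 → bx
  imm: (w>>0)&0x7fffff=0x4dead0 → #5106384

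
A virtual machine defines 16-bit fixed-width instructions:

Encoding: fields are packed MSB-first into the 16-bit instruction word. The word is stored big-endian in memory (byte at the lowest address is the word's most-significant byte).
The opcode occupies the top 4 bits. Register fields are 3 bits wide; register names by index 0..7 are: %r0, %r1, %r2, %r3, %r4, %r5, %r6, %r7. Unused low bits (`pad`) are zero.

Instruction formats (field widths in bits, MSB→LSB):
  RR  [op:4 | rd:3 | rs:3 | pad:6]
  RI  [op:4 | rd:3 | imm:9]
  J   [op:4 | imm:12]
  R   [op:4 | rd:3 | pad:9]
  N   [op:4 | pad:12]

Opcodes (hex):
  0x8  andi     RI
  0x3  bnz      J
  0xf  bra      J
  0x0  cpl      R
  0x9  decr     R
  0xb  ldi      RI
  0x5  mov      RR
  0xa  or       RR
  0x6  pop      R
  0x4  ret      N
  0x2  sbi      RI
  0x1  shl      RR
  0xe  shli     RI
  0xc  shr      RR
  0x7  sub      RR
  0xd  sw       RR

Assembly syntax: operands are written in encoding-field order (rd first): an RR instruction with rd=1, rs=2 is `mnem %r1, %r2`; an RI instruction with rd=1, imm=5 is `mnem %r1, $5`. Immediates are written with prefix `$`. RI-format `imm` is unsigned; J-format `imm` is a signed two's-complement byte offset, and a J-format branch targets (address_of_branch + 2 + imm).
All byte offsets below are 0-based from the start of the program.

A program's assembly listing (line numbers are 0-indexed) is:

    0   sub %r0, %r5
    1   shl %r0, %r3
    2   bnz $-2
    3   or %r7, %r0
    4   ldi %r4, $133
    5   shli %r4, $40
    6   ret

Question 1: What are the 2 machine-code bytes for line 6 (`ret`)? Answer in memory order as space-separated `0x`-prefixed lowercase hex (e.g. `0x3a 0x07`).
L6: ret op=0x4:4|pad=0:12 ⇒ 0x4000 ⇒ big 40 00

0x40 0x00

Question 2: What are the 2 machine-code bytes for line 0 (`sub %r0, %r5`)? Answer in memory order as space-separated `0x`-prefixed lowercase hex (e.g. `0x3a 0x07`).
0x71 0x40

0. sub fields op=0x7:4|rd=0:3|rs=5:3|pad=0:6 → word 7140h → 71 40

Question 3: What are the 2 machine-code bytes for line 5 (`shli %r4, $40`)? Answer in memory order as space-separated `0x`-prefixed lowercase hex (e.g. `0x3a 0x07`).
line 5 (shli): pack op=0xe:4|rd=4:3|imm=40:9 = 0xe828; big→ e8 28

0xe8 0x28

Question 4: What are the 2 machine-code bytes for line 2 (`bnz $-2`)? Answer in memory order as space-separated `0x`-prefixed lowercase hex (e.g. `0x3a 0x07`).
line 2 (bnz): pack op=0x3:4|imm=-2:12 = 0x3ffe; big→ 3f fe

0x3f 0xfe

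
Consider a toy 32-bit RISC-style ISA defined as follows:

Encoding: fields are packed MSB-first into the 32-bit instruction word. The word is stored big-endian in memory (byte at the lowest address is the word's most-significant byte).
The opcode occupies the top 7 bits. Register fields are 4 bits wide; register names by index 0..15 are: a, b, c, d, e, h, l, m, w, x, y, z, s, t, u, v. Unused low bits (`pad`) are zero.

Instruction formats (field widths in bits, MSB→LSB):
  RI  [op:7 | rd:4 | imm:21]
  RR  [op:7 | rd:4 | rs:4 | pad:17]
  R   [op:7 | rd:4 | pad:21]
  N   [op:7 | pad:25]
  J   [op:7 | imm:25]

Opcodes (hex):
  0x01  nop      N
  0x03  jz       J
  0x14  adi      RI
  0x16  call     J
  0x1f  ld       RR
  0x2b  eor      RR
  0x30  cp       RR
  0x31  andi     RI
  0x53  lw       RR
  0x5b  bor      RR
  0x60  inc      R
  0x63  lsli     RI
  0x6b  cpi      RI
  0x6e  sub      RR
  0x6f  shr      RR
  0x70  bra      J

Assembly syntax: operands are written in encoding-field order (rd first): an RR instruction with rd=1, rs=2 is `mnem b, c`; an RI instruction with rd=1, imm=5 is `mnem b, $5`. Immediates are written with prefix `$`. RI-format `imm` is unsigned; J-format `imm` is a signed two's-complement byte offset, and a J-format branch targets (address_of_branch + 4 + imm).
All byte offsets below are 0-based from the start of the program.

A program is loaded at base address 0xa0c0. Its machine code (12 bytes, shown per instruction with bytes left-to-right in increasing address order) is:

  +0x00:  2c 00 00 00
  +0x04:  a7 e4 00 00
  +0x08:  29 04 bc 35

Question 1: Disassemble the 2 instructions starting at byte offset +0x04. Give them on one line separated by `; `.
@+04  big-endian(a7 e4 00 00) = 0xa7e40000
  op=0xa7e40000>>25=0x53 ⇒ lw (RR)
  rd@[24:21]=0xf ⇒ v
  rs@[20:17]=0x2 ⇒ c
@+08  big-endian(29 04 bc 35) = 0x2904bc35
  op=0x2904bc35>>25=0x14 ⇒ adi (RI)
  rd@[24:21]=0x8 ⇒ w
  imm@[20:0]=0x4bc35 ⇒ $310325

lw v, c; adi w, $310325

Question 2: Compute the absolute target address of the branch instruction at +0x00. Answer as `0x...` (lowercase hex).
@+00  big-endian(2c 00 00 00) = 0x2c000000
  top 7b → 0x16 → call [J]
  [24:0] imm=0 = $0
  target = base 0xa0c0 + off 0x00 + 4 + imm 0 = 0xa0c4

0xa0c4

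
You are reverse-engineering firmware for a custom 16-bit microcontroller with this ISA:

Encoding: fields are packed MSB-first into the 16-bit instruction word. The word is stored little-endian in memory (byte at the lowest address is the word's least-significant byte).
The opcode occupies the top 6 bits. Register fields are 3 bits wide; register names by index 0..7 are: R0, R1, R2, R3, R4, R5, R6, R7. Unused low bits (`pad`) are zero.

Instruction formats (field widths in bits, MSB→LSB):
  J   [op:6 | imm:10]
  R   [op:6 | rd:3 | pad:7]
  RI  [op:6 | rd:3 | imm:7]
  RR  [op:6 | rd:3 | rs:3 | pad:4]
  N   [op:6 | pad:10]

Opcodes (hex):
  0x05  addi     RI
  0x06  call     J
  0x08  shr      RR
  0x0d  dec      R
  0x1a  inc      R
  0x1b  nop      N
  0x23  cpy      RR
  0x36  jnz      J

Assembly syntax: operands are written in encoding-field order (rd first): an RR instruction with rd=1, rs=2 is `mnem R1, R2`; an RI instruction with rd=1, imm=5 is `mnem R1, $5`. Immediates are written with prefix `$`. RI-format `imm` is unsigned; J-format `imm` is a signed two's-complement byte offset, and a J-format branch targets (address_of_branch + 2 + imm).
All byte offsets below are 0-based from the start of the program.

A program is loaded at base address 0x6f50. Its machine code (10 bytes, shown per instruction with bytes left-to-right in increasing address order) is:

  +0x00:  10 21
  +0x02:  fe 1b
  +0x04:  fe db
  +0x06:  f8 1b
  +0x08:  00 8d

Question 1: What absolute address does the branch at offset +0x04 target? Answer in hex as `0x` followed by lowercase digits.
off 0x04: read fe db as little → 0xdbfe
  op=0xdbfe>>10=0x36 ⇒ jnz (J)
  imm@[9:0]=0x3fe (s10→-2) ⇒ $-2
  target = base 0x6f50 + off 0x04 + 2 + imm -2 = 0x6f54

0x6f54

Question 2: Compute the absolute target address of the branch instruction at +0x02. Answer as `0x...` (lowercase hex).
off 0x02: read fe 1b as little → 0x1bfe
  opcode bits[15:10]=0x6: call/J
  imm@[9:0]=0x3fe (s10→-2) ⇒ $-2
  target = base 0x6f50 + off 0x02 + 2 + imm -2 = 0x6f52

0x6f52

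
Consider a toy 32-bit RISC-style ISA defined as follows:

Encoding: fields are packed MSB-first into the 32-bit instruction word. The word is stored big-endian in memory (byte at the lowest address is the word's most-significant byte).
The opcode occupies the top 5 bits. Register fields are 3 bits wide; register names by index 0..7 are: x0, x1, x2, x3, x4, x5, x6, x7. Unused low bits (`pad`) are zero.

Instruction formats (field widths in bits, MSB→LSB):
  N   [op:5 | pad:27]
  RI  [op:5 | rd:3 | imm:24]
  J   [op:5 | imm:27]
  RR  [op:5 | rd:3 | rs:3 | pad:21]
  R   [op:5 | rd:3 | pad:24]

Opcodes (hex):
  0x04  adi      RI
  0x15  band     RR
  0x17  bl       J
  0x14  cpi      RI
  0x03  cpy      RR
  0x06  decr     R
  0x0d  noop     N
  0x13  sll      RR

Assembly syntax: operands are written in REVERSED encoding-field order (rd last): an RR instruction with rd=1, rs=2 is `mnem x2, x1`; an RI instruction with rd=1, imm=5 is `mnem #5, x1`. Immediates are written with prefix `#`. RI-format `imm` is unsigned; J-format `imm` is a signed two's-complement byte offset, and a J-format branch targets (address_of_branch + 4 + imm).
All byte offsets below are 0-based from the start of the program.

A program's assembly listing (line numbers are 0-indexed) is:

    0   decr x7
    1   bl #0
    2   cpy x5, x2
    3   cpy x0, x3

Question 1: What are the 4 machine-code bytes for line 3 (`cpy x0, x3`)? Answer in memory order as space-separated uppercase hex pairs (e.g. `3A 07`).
1B 00 00 00

3. cpy fields op=0x3:5|rd=3:3|rs=0:3|pad=0:21 → word 1b000000h → 1b 00 00 00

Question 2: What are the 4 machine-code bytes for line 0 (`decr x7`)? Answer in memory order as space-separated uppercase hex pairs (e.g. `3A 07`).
0. decr fields op=0x6:5|rd=7:3|pad=0:24 → word 37000000h → 37 00 00 00

37 00 00 00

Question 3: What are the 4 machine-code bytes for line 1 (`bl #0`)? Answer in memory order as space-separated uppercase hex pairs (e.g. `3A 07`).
line 1 (bl): pack op=0x17:5|imm=0:27 = 0xb8000000; big→ b8 00 00 00

B8 00 00 00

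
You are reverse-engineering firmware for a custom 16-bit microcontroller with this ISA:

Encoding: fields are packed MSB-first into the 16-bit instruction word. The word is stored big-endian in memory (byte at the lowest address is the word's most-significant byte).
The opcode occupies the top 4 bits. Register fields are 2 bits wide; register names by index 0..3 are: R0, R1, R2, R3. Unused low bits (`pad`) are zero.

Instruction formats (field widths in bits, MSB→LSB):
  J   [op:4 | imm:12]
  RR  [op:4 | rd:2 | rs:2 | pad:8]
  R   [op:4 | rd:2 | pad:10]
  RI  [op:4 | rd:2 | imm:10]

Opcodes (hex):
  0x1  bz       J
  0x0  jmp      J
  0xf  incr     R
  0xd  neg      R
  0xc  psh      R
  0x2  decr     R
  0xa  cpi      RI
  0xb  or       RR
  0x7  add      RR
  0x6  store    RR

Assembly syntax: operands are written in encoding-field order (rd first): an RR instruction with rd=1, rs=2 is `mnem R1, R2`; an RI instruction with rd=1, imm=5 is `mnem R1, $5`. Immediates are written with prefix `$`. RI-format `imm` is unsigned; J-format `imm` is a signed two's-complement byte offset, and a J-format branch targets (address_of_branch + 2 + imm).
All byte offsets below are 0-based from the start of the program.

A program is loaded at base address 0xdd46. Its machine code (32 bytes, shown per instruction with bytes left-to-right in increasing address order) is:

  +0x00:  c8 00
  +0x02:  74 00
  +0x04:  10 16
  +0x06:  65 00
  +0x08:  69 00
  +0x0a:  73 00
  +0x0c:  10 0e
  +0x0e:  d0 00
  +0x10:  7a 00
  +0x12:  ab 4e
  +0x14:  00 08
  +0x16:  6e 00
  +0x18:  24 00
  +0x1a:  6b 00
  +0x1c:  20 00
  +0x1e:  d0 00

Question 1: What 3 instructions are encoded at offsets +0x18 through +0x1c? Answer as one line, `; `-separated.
@+18  big-endian(24 00) = 0x2400
  opcode bits[15:12]=0x2: decr/R
  rd@[11:10]=0x1 ⇒ R1
@+1a  big-endian(6b 00) = 0x6b00
  opcode bits[15:12]=0x6: store/RR
  rd@[11:10]=0x2 ⇒ R2
  rs@[9:8]=0x3 ⇒ R3
@+1c  big-endian(20 00) = 0x2000
  opcode bits[15:12]=0x2: decr/R
  rd@[11:10]=0x0 ⇒ R0

decr R1; store R2, R3; decr R0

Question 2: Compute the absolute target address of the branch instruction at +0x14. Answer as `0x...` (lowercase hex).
0xdd64

[14] 00 08 → 0x0008
  top 4b → 0x0 → jmp [J]
  [11:0] imm=8 = $8
  target = base 0xdd46 + off 0x14 + 2 + imm 8 = 0xdd64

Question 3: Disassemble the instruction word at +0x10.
[10] 7a 00 → 0x7a00
  op=0x7a00>>12=0x7 ⇒ add (RR)
  rd: (w>>10)&0x3=0x2 → R2
  rs: (w>>8)&0x3=0x2 → R2

add R2, R2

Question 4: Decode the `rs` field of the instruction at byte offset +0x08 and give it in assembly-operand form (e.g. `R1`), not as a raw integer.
R1

@+08  big-endian(69 00) = 0x6900
  opcode bits[15:12]=0x6: store/RR
  rd: (w>>10)&0x3=0x2 → R2
  rs: (w>>8)&0x3=0x1 → R1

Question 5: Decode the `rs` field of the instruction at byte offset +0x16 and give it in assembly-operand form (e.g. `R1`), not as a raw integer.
[16] 6e 00 → 0x6e00
  op=0x6e00>>12=0x6 ⇒ store (RR)
  rd@[11:10]=0x3 ⇒ R3
  rs@[9:8]=0x2 ⇒ R2

R2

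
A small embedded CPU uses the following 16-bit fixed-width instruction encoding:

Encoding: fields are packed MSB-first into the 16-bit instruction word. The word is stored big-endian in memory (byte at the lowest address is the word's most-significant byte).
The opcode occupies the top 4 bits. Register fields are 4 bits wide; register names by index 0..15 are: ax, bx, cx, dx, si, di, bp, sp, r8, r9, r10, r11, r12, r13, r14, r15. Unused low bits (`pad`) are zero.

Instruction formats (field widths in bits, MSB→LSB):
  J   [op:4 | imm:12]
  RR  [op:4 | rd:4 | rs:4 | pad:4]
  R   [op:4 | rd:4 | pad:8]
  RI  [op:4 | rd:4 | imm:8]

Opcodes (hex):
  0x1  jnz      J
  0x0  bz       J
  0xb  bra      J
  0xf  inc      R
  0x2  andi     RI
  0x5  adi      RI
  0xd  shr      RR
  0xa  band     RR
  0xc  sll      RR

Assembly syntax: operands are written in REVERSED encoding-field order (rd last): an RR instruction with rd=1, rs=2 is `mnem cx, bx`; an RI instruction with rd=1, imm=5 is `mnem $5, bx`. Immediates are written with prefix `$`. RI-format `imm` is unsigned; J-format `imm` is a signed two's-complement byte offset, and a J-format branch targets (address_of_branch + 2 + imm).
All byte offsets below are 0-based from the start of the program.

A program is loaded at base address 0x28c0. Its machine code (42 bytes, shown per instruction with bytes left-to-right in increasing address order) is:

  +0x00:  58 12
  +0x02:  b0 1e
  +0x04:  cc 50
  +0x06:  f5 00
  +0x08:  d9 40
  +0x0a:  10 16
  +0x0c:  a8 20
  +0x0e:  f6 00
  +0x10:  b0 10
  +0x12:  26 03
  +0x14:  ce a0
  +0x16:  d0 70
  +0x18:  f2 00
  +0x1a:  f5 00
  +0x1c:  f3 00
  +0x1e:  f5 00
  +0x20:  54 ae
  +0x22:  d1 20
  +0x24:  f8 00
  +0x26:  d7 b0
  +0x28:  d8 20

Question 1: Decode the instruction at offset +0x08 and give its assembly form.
shr si, r9

@+08  big-endian(d9 40) = 0xd940
  top 4b → 0xd → shr [RR]
  rd: (w>>8)&0xf=0x9 → r9
  rs: (w>>4)&0xf=0x4 → si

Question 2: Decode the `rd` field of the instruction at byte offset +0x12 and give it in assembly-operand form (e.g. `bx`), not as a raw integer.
[12] 26 03 → 0x2603
  opcode bits[15:12]=0x2: andi/RI
  rd: (w>>8)&0xf=0x6 → bp
  imm: (w>>0)&0xff=0x3 → $3

bp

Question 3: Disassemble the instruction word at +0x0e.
@+0e  big-endian(f6 00) = 0xf600
  top 4b → 0xf → inc [R]
  [11:8] rd=6 = bp

inc bp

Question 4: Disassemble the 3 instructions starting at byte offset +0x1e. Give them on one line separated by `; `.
inc di; adi $174, si; shr cx, bx

@+1e  big-endian(f5 00) = 0xf500
  opcode bits[15:12]=0xf: inc/R
  rd@[11:8]=0x5 ⇒ di
@+20  big-endian(54 ae) = 0x54ae
  opcode bits[15:12]=0x5: adi/RI
  rd@[11:8]=0x4 ⇒ si
  imm@[7:0]=0xae ⇒ $174
@+22  big-endian(d1 20) = 0xd120
  opcode bits[15:12]=0xd: shr/RR
  rd@[11:8]=0x1 ⇒ bx
  rs@[7:4]=0x2 ⇒ cx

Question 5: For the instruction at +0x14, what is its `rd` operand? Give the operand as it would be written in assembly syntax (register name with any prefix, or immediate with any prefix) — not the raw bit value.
+0x14: ce a0 ⇒ word 0xcea0 (big)
  top 4b → 0xc → sll [RR]
  [11:8] rd=14 = r14
  [7:4] rs=10 = r10

r14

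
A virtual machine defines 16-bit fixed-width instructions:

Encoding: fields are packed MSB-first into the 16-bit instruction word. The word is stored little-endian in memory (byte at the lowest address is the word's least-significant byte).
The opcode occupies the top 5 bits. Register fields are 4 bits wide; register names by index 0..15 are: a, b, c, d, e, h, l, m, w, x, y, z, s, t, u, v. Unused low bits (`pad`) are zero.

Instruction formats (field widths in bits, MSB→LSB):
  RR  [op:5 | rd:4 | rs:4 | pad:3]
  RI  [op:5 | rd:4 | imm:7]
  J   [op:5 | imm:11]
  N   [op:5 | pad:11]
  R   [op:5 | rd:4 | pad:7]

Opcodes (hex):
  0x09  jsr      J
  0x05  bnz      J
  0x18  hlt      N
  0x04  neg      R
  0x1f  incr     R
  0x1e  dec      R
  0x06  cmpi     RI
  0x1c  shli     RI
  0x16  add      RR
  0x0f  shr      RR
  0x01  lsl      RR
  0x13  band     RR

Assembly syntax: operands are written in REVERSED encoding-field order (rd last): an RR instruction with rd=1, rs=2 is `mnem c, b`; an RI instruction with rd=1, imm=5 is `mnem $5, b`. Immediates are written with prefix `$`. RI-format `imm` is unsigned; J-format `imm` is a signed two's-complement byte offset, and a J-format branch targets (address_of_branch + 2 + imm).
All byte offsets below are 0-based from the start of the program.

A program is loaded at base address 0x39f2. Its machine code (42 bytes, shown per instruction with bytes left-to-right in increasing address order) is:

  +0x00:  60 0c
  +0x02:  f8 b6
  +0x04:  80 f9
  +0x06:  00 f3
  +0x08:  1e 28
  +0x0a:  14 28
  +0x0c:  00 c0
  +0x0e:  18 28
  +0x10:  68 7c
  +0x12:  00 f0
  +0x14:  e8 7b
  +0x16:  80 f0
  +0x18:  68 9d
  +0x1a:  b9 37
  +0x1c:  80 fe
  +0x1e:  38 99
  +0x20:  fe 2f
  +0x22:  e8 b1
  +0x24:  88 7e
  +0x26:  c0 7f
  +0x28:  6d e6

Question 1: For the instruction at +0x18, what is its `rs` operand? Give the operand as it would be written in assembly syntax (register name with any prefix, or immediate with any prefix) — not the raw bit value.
@+18  little-endian(68 9d) = 0x9d68
  top 5b → 0x13 → band [RR]
  [10:7] rd=10 = y
  [6:3] rs=13 = t

t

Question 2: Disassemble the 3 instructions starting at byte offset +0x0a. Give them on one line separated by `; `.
bnz $20; hlt; bnz $24

[0a] 14 28 → 0x2814
  opcode bits[15:11]=0x5: bnz/J
  [10:0] imm=20 = $20
[0c] 00 c0 → 0xc000
  opcode bits[15:11]=0x18: hlt/N
[0e] 18 28 → 0x2818
  opcode bits[15:11]=0x5: bnz/J
  [10:0] imm=24 = $24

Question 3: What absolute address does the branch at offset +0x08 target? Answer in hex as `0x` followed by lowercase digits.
0x3a1a

+0x08: 1e 28 ⇒ word 0x281e (little)
  top 5b → 0x5 → bnz [J]
  imm: (w>>0)&0x7ff=0x1e → $30
  target = base 0x39f2 + off 0x08 + 2 + imm 30 = 0x3a1a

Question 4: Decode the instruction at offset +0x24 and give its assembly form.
shr b, t

[24] 88 7e → 0x7e88
  opcode bits[15:11]=0xf: shr/RR
  [10:7] rd=13 = t
  [6:3] rs=1 = b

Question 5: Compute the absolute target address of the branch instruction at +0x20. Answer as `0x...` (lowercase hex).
0x3a12

@+20  little-endian(fe 2f) = 0x2ffe
  op=0x2ffe>>11=0x5 ⇒ bnz (J)
  imm@[10:0]=0x7fe (s11→-2) ⇒ $-2
  target = base 0x39f2 + off 0x20 + 2 + imm -2 = 0x3a12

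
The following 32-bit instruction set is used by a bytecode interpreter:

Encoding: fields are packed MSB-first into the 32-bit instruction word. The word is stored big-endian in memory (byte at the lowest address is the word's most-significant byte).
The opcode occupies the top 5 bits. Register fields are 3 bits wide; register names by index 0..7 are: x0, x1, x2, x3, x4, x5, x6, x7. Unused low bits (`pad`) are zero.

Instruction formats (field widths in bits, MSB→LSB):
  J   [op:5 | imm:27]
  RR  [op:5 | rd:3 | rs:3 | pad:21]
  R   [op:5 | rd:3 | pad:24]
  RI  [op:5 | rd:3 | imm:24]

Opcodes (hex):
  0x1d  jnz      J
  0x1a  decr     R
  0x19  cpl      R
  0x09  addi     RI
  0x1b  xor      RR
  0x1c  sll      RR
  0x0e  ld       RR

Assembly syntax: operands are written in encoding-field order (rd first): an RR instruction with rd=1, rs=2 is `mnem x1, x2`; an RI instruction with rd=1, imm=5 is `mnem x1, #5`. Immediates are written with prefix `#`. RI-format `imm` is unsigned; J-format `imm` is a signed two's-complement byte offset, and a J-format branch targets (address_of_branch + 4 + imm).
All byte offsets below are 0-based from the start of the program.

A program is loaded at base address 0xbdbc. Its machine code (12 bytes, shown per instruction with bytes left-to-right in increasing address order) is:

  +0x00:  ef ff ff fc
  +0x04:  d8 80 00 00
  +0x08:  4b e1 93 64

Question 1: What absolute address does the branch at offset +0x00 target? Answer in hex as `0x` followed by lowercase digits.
off 0x00: read ef ff ff fc as big → 0xeffffffc
  op=0xeffffffc>>27=0x1d ⇒ jnz (J)
  imm: (w>>0)&0x7ffffff=0x7fffffc (s27→-4) → #-4
  target = base 0xbdbc + off 0x00 + 4 + imm -4 = 0xbdbc

0xbdbc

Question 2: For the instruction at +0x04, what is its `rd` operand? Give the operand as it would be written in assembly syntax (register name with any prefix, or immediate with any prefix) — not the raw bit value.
[04] d8 80 00 00 → 0xd8800000
  op=0xd8800000>>27=0x1b ⇒ xor (RR)
  rd: (w>>24)&0x7=0x0 → x0
  rs: (w>>21)&0x7=0x4 → x4

x0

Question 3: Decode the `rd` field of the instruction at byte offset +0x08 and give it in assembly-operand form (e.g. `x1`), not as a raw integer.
+0x08: 4b e1 93 64 ⇒ word 0x4be19364 (big)
  top 5b → 0x9 → addi [RI]
  [26:24] rd=3 = x3
  [23:0] imm=14783332 = #14783332

x3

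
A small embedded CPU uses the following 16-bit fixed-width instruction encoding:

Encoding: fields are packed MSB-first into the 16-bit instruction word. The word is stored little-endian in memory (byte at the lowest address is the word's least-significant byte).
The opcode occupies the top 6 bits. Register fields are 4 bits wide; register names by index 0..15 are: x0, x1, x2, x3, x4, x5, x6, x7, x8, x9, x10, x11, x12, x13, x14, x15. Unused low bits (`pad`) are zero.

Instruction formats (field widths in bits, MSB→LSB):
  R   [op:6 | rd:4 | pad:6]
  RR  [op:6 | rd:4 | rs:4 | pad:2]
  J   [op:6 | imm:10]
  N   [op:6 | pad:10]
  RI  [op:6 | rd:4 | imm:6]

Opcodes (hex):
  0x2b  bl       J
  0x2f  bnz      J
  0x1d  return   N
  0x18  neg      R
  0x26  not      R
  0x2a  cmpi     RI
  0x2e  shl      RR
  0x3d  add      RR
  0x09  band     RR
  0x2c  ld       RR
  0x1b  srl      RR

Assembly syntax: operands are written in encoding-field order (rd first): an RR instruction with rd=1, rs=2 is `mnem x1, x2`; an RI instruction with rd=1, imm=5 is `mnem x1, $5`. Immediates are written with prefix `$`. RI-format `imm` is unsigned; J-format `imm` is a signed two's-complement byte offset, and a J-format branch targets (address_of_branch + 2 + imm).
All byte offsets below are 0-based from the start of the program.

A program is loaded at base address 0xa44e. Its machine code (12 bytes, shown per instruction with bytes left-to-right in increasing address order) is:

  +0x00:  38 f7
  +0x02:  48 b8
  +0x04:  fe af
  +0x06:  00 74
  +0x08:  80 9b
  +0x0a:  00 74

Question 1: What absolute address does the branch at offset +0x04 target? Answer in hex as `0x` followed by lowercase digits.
0xa452

[04] fe af → 0xaffe
  top 6b → 0x2b → bl [J]
  [9:0] imm=1022 (s10→-2) = $-2
  target = base 0xa44e + off 0x04 + 2 + imm -2 = 0xa452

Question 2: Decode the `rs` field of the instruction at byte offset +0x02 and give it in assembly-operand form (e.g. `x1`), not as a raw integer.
x2

@+02  little-endian(48 b8) = 0xb848
  top 6b → 0x2e → shl [RR]
  rd: (w>>6)&0xf=0x1 → x1
  rs: (w>>2)&0xf=0x2 → x2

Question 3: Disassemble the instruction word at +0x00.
add x12, x14

+0x00: 38 f7 ⇒ word 0xf738 (little)
  opcode bits[15:10]=0x3d: add/RR
  rd: (w>>6)&0xf=0xc → x12
  rs: (w>>2)&0xf=0xe → x14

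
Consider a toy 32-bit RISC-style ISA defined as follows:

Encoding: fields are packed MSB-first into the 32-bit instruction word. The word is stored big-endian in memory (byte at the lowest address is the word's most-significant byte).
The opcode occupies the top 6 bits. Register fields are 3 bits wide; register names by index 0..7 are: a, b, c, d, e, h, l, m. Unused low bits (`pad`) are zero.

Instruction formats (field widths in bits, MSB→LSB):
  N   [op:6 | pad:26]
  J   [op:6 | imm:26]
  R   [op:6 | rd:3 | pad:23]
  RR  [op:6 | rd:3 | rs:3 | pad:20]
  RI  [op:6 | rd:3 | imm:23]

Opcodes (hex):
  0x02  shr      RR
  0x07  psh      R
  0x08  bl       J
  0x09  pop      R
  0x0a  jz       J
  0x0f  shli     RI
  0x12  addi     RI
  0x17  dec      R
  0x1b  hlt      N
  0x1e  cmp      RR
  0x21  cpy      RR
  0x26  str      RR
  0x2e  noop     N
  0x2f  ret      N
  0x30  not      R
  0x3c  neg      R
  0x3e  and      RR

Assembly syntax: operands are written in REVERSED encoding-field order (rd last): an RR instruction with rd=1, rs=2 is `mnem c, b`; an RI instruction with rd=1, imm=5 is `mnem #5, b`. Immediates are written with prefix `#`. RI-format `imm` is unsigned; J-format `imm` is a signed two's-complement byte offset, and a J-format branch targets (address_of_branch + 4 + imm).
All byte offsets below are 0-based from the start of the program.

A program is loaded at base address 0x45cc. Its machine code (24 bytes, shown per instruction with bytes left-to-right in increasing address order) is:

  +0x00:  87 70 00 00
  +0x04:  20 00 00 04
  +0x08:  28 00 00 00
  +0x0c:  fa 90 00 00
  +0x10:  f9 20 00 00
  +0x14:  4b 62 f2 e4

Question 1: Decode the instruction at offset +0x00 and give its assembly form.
+0x00: 87 70 00 00 ⇒ word 0x87700000 (big)
  top 6b → 0x21 → cpy [RR]
  [25:23] rd=6 = l
  [22:20] rs=7 = m

cpy m, l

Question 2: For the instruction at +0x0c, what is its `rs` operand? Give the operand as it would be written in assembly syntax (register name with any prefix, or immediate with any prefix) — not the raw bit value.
+0x0c: fa 90 00 00 ⇒ word 0xfa900000 (big)
  op=0xfa900000>>26=0x3e ⇒ and (RR)
  rd: (w>>23)&0x7=0x5 → h
  rs: (w>>20)&0x7=0x1 → b

b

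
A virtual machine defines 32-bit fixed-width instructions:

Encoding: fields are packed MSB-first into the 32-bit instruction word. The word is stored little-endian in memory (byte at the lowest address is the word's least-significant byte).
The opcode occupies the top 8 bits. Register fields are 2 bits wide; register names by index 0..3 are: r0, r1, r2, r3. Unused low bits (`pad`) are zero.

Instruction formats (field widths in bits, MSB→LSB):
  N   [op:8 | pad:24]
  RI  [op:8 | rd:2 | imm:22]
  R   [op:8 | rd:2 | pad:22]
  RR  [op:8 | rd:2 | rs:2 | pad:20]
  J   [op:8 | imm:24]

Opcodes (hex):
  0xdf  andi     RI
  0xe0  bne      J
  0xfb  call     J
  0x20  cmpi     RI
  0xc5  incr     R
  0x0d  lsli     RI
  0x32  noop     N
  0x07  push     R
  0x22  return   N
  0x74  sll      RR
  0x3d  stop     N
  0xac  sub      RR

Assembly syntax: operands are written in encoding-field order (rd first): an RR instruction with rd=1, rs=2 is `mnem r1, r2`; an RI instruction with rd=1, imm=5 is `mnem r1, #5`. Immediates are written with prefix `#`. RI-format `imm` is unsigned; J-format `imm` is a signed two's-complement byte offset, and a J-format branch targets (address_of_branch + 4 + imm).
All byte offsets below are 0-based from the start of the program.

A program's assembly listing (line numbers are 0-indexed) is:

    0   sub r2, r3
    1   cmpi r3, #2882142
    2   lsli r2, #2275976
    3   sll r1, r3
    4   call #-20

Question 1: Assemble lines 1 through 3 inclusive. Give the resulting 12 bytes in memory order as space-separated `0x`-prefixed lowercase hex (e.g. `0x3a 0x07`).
0x5e 0xfa 0xeb 0x20 0x88 0xba 0xa2 0x0d 0x00 0x00 0x70 0x74

line 1 (cmpi): pack op=0x20:8|rd=3:2|imm=2882142:22 = 0x20ebfa5e; little→ 5e fa eb 20
line 2 (lsli): pack op=0xd:8|rd=2:2|imm=2275976:22 = 0x0da2ba88; little→ 88 ba a2 0d
line 3 (sll): pack op=0x74:8|rd=1:2|rs=3:2|pad=0:20 = 0x74700000; little→ 00 00 70 74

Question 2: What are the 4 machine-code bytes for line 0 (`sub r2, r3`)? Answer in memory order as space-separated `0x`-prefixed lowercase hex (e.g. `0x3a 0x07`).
0x00 0x00 0xb0 0xac

0. sub fields op=0xac:8|rd=2:2|rs=3:2|pad=0:20 → word acb00000h → 00 00 b0 ac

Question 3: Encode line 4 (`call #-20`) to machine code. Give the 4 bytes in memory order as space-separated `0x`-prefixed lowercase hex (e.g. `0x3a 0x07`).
4. call fields op=0xfb:8|imm=-20:24 → word fbffffech → ec ff ff fb

0xec 0xff 0xff 0xfb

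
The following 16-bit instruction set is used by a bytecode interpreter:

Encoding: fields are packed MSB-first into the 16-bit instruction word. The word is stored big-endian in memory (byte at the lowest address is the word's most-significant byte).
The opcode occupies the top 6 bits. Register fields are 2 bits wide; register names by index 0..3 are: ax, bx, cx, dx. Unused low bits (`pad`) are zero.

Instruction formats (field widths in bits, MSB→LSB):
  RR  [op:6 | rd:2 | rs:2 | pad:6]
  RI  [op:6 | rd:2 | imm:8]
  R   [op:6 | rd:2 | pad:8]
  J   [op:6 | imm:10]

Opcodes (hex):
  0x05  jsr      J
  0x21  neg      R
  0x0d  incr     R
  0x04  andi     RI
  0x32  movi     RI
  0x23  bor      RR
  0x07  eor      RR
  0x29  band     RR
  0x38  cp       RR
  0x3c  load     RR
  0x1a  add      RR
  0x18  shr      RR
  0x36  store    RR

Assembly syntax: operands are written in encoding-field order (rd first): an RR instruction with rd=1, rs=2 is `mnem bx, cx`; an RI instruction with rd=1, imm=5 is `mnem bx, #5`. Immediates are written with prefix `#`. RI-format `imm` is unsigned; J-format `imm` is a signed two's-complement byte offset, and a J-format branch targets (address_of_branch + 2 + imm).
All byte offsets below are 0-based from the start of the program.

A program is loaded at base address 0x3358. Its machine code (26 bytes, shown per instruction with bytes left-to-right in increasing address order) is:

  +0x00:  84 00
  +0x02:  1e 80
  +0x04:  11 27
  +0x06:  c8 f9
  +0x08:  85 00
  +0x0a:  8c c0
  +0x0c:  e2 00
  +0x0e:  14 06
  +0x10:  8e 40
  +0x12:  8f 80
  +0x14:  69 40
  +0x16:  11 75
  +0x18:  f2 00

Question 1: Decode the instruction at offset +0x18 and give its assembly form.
load cx, ax

[18] f2 00 → 0xf200
  top 6b → 0x3c → load [RR]
  rd: (w>>8)&0x3=0x2 → cx
  rs: (w>>6)&0x3=0x0 → ax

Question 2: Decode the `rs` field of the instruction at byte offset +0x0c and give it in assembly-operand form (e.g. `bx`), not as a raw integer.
ax

+0x0c: e2 00 ⇒ word 0xe200 (big)
  opcode bits[15:10]=0x38: cp/RR
  rd: (w>>8)&0x3=0x2 → cx
  rs: (w>>6)&0x3=0x0 → ax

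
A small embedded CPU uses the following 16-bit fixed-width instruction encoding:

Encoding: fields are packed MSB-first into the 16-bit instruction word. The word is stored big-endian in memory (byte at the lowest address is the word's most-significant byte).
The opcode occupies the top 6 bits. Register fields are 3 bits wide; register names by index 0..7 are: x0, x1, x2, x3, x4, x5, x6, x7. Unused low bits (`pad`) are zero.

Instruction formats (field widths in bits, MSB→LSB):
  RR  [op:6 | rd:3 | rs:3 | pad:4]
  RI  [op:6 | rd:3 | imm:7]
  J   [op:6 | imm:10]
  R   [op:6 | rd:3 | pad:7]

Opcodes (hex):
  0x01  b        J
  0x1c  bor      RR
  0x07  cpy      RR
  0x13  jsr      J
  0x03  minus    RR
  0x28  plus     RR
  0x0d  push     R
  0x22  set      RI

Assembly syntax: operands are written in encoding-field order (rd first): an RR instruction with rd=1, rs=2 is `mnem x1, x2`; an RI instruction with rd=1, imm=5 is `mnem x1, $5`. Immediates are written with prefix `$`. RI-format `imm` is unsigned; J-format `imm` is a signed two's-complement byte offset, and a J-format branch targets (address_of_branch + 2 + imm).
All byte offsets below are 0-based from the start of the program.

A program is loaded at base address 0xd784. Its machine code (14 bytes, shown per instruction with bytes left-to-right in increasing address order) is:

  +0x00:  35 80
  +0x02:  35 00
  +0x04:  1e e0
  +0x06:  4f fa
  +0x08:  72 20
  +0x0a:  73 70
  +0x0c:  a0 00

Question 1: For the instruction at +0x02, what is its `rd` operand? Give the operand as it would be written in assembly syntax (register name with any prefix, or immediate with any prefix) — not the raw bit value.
[02] 35 00 → 0x3500
  top 6b → 0xd → push [R]
  [9:7] rd=2 = x2

x2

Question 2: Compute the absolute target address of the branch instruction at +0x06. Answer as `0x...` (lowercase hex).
+0x06: 4f fa ⇒ word 0x4ffa (big)
  opcode bits[15:10]=0x13: jsr/J
  imm@[9:0]=0x3fa (s10→-6) ⇒ $-6
  target = base 0xd784 + off 0x06 + 2 + imm -6 = 0xd786

0xd786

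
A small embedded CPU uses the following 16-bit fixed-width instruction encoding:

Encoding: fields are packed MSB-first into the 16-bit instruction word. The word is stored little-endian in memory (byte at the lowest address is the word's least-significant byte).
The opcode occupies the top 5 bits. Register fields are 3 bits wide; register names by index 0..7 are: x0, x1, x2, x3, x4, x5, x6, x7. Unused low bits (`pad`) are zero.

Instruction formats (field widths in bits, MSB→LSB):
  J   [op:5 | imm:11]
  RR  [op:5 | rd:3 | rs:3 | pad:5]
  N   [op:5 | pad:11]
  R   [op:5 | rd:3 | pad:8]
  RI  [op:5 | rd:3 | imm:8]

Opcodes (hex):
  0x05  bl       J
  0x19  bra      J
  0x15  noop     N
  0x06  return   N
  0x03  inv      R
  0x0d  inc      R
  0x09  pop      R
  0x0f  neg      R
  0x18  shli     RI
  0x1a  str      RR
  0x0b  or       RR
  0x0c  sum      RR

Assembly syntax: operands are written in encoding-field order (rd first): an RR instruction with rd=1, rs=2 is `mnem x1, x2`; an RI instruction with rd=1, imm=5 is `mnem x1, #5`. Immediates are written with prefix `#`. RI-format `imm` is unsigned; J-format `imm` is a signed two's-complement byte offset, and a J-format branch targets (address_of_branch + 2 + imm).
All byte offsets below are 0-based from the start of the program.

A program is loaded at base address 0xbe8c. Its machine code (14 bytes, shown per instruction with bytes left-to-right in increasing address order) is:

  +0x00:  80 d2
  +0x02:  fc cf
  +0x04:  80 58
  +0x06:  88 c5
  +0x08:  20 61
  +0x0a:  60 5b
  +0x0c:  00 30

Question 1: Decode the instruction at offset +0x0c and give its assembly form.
@+0c  little-endian(00 30) = 0x3000
  opcode bits[15:11]=0x6: return/N

return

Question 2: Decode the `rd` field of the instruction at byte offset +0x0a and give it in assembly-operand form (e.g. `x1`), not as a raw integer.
off 0x0a: read 60 5b as little → 0x5b60
  opcode bits[15:11]=0xb: or/RR
  [10:8] rd=3 = x3
  [7:5] rs=3 = x3

x3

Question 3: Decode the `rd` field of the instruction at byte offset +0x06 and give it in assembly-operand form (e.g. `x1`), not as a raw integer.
+0x06: 88 c5 ⇒ word 0xc588 (little)
  op=0xc588>>11=0x18 ⇒ shli (RI)
  [10:8] rd=5 = x5
  [7:0] imm=136 = #136

x5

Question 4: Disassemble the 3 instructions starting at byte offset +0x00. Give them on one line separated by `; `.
[00] 80 d2 → 0xd280
  op=0xd280>>11=0x1a ⇒ str (RR)
  rd: (w>>8)&0x7=0x2 → x2
  rs: (w>>5)&0x7=0x4 → x4
[02] fc cf → 0xcffc
  op=0xcffc>>11=0x19 ⇒ bra (J)
  imm: (w>>0)&0x7ff=0x7fc (s11→-4) → #-4
[04] 80 58 → 0x5880
  op=0x5880>>11=0xb ⇒ or (RR)
  rd: (w>>8)&0x7=0x0 → x0
  rs: (w>>5)&0x7=0x4 → x4

str x2, x4; bra #-4; or x0, x4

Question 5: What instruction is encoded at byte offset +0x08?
[08] 20 61 → 0x6120
  top 5b → 0xc → sum [RR]
  rd@[10:8]=0x1 ⇒ x1
  rs@[7:5]=0x1 ⇒ x1

sum x1, x1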